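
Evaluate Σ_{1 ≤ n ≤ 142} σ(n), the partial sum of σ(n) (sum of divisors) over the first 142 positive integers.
Σ_{n ≤ 142} σ(n) = 16615

Compute σ(n) for each 1 ≤ n ≤ 142: σ(1) = 1, σ(2) = 3, σ(3) = 4, σ(4) = 7, σ(5) = 6, σ(6) = 12, σ(7) = 8, σ(8) = 15, σ(9) = 13, σ(10) = 18, σ(11) = 12, σ(12) = 28, σ(13) = 14, σ(14) = 24, σ(15) = 24, σ(16) = 31, σ(17) = 18, σ(18) = 39, σ(19) = 20, σ(20) = 42, σ(21) = 32, σ(22) = 36, σ(23) = 24, σ(24) = 60, σ(25) = 31, σ(26) = 42, σ(27) = 40, σ(28) = 56, σ(29) = 30, σ(30) = 72, σ(31) = 32, σ(32) = 63, σ(33) = 48, σ(34) = 54, σ(35) = 48, σ(36) = 91, σ(37) = 38, σ(38) = 60, σ(39) = 56, σ(40) = 90, σ(41) = 42, σ(42) = 96, σ(43) = 44, σ(44) = 84, σ(45) = 78, σ(46) = 72, σ(47) = 48, σ(48) = 124, σ(49) = 57, σ(50) = 93, σ(51) = 72, σ(52) = 98, σ(53) = 54, σ(54) = 120, σ(55) = 72, σ(56) = 120, σ(57) = 80, σ(58) = 90, σ(59) = 60, σ(60) = 168, σ(61) = 62, σ(62) = 96, σ(63) = 104, σ(64) = 127, σ(65) = 84, σ(66) = 144, σ(67) = 68, σ(68) = 126, σ(69) = 96, σ(70) = 144, σ(71) = 72, σ(72) = 195, σ(73) = 74, σ(74) = 114, σ(75) = 124, σ(76) = 140, σ(77) = 96, σ(78) = 168, σ(79) = 80, σ(80) = 186, σ(81) = 121, σ(82) = 126, σ(83) = 84, σ(84) = 224, σ(85) = 108, σ(86) = 132, σ(87) = 120, σ(88) = 180, σ(89) = 90, σ(90) = 234, σ(91) = 112, σ(92) = 168, σ(93) = 128, σ(94) = 144, σ(95) = 120, σ(96) = 252, σ(97) = 98, σ(98) = 171, σ(99) = 156, σ(100) = 217, σ(101) = 102, σ(102) = 216, σ(103) = 104, σ(104) = 210, σ(105) = 192, σ(106) = 162, σ(107) = 108, σ(108) = 280, σ(109) = 110, σ(110) = 216, σ(111) = 152, σ(112) = 248, σ(113) = 114, σ(114) = 240, σ(115) = 144, σ(116) = 210, σ(117) = 182, σ(118) = 180, σ(119) = 144, σ(120) = 360, σ(121) = 133, σ(122) = 186, σ(123) = 168, σ(124) = 224, σ(125) = 156, σ(126) = 312, σ(127) = 128, σ(128) = 255, σ(129) = 176, σ(130) = 252, σ(131) = 132, σ(132) = 336, σ(133) = 160, σ(134) = 204, σ(135) = 240, σ(136) = 270, σ(137) = 138, σ(138) = 288, σ(139) = 140, σ(140) = 336, σ(141) = 192, σ(142) = 216. Summing all 142 values: 16615. (Average order: Σ_{n ≤ x} σ(n) ~ (π²/12) x². For x = 142, (π²/12)·142² ≈ 16584.23.)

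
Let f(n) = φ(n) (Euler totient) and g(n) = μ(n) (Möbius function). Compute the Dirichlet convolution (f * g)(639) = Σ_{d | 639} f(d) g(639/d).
(φ * μ)(639) = 276

Divisors of 639: [1, 3, 9, 71, 213, 639]. For each d | 639:
  d = 1: φ(1) · μ(639/1) = 1 · 0 = 0
  d = 3: φ(3) · μ(639/3) = 2 · 1 = 2
  d = 9: φ(9) · μ(639/9) = 6 · -1 = -6
  d = 71: φ(71) · μ(639/71) = 70 · 0 = 0
  d = 213: φ(213) · μ(639/213) = 140 · -1 = -140
  d = 639: φ(639) · μ(639/639) = 420 · 1 = 420
Summing: (φ * μ)(639) = 0 + 2 + -6 + 0 + -140 + 420 = 276.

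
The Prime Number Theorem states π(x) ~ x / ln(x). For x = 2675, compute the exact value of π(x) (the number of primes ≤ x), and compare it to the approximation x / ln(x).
π(2675) = 387;  x/ln(x) ≈ 338.96;  relative error ≈ 12.41%.

Directly count primes up to 2675: π(2675) = 387. The PNT approximation gives 2675/ln(2675) ≈ 2675/7.89170 ≈ 338.96. Relative error (π(x) − x/ln(x)) / π(x) ≈ 12.41%; the approximation is known to undercount slightly (Li(x) is a better estimate).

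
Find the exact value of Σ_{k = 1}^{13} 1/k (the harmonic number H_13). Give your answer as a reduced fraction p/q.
H_13 = 1145993/360360

Direct summation: H_13 = 1 + 1/2 + ... + 1/13. The least common denominator is lcm(1, ..., 13) = 360360; over this denominator the numerator is 360360 + 180180 + 120120 + 90090 + 72072 + 60060 + 51480 + 45045 + 40040 + 36036 + 32760 + 30030 + 27720 = 1145993, so H_13 = 1145993/360360 (already in lowest terms) ≈ 3.18013. (The PNT-adjacent estimate ln(13) + γ ≈ 3.14217 matches within O(1/n).)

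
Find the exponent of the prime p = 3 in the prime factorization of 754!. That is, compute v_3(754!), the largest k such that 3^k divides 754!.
v_3(754!) = 374

Legendre's formula: v_p(n!) = Σ_{k ≥ 1} ⌊n / p^k⌋. For p = 3, n = 754, the terms are:
  ⌊754/3^1⌋ = ⌊754/3⌋ = 251
  ⌊754/3^2⌋ = ⌊754/9⌋ = 83
  ⌊754/3^3⌋ = ⌊754/27⌋ = 27
  ⌊754/3^4⌋ = ⌊754/81⌋ = 9
  ⌊754/3^5⌋ = ⌊754/243⌋ = 3
  ⌊754/3^6⌋ = ⌊754/729⌋ = 1
(the next term ⌊754/3^7⌋ = 0, terminating the sum). Summing: v_3(754!) = 251 + 83 + 27 + 9 + 3 + 1 = 374.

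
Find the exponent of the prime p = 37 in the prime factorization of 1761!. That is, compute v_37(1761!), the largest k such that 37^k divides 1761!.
v_37(1761!) = 48

Legendre's formula: v_p(n!) = Σ_{k ≥ 1} ⌊n / p^k⌋. For p = 37, n = 1761, the terms are:
  ⌊1761/37^1⌋ = ⌊1761/37⌋ = 47
  ⌊1761/37^2⌋ = ⌊1761/1369⌋ = 1
(the next term ⌊1761/37^3⌋ = 0, terminating the sum). Summing: v_37(1761!) = 47 + 1 = 48.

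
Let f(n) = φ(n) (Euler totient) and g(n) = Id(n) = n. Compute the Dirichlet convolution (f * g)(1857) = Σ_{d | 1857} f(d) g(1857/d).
(φ * Id)(1857) = 6185

Divisors of 1857: [1, 3, 619, 1857]. For each d | 1857:
  d = 1: φ(1) · Id(1857/1) = 1 · 1857 = 1857
  d = 3: φ(3) · Id(1857/3) = 2 · 619 = 1238
  d = 619: φ(619) · Id(1857/619) = 618 · 3 = 1854
  d = 1857: φ(1857) · Id(1857/1857) = 1236 · 1 = 1236
Summing: (φ * Id)(1857) = 1857 + 1238 + 1854 + 1236 = 6185.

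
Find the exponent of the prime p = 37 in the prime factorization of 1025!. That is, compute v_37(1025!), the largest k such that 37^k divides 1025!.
v_37(1025!) = 27

Legendre's formula: v_p(n!) = Σ_{k ≥ 1} ⌊n / p^k⌋. For p = 37, n = 1025, the terms are:
  ⌊1025/37^1⌋ = ⌊1025/37⌋ = 27
(the next term ⌊1025/37^2⌋ = 0, terminating the sum). Summing: v_37(1025!) = 27 = 27.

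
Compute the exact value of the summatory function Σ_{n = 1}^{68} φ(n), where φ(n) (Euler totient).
Σ_{n ≤ 68} φ(n) = 1426

Compute φ(n) for each 1 ≤ n ≤ 68: φ(1) = 1, φ(2) = 1, φ(3) = 2, φ(4) = 2, φ(5) = 4, φ(6) = 2, φ(7) = 6, φ(8) = 4, φ(9) = 6, φ(10) = 4, φ(11) = 10, φ(12) = 4, φ(13) = 12, φ(14) = 6, φ(15) = 8, φ(16) = 8, φ(17) = 16, φ(18) = 6, φ(19) = 18, φ(20) = 8, φ(21) = 12, φ(22) = 10, φ(23) = 22, φ(24) = 8, φ(25) = 20, φ(26) = 12, φ(27) = 18, φ(28) = 12, φ(29) = 28, φ(30) = 8, φ(31) = 30, φ(32) = 16, φ(33) = 20, φ(34) = 16, φ(35) = 24, φ(36) = 12, φ(37) = 36, φ(38) = 18, φ(39) = 24, φ(40) = 16, φ(41) = 40, φ(42) = 12, φ(43) = 42, φ(44) = 20, φ(45) = 24, φ(46) = 22, φ(47) = 46, φ(48) = 16, φ(49) = 42, φ(50) = 20, φ(51) = 32, φ(52) = 24, φ(53) = 52, φ(54) = 18, φ(55) = 40, φ(56) = 24, φ(57) = 36, φ(58) = 28, φ(59) = 58, φ(60) = 16, φ(61) = 60, φ(62) = 30, φ(63) = 36, φ(64) = 32, φ(65) = 48, φ(66) = 20, φ(67) = 66, φ(68) = 32. Summing all 68 values: 1426. (Average order: Σ_{n ≤ x} φ(n) ~ (3/π²) x². For x = 68, (3/π²)·68² ≈ 1405.53.)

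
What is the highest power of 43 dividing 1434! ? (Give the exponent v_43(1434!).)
v_43(1434!) = 33

Legendre's formula: v_p(n!) = Σ_{k ≥ 1} ⌊n / p^k⌋. For p = 43, n = 1434, the terms are:
  ⌊1434/43^1⌋ = ⌊1434/43⌋ = 33
(the next term ⌊1434/43^2⌋ = 0, terminating the sum). Summing: v_43(1434!) = 33 = 33.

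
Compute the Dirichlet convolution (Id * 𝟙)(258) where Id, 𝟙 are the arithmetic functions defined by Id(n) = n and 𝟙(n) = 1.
(Id * 𝟙)(258) = 528

Divisors of 258: [1, 2, 3, 6, 43, 86, 129, 258]. For each d | 258:
  d = 1: Id(1) · 𝟙(258/1) = 1 · 1 = 1
  d = 2: Id(2) · 𝟙(258/2) = 2 · 1 = 2
  d = 3: Id(3) · 𝟙(258/3) = 3 · 1 = 3
  d = 6: Id(6) · 𝟙(258/6) = 6 · 1 = 6
  d = 43: Id(43) · 𝟙(258/43) = 43 · 1 = 43
  d = 86: Id(86) · 𝟙(258/86) = 86 · 1 = 86
  d = 129: Id(129) · 𝟙(258/129) = 129 · 1 = 129
  d = 258: Id(258) · 𝟙(258/258) = 258 · 1 = 258
Summing: (Id * 𝟙)(258) = 1 + 2 + 3 + 6 + 43 + 86 + 129 + 258 = 528.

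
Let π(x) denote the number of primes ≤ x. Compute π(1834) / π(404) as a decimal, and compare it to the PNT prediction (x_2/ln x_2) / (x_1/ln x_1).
π(1834)/π(404) = 282/79 ≈ 3.5696;  PNT prediction ≈ 3.6256.

π(404) = 79 and π(1834) = 282, so π(1834)/π(404) ≈ 3.5696. The PNT-predicted ratio is (1834/ln(1834)) / (404/ln(404)) ≈ 3.6256. The two agree to within a few percent, as expected.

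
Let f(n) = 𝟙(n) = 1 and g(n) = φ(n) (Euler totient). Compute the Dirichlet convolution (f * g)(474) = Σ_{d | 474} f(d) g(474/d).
(𝟙 * φ)(474) = 474

Divisors of 474: [1, 2, 3, 6, 79, 158, 237, 474]. For each d | 474:
  d = 1: 𝟙(1) · φ(474/1) = 1 · 156 = 156
  d = 2: 𝟙(2) · φ(474/2) = 1 · 156 = 156
  d = 3: 𝟙(3) · φ(474/3) = 1 · 78 = 78
  d = 6: 𝟙(6) · φ(474/6) = 1 · 78 = 78
  d = 79: 𝟙(79) · φ(474/79) = 1 · 2 = 2
  d = 158: 𝟙(158) · φ(474/158) = 1 · 2 = 2
  d = 237: 𝟙(237) · φ(474/237) = 1 · 1 = 1
  d = 474: 𝟙(474) · φ(474/474) = 1 · 1 = 1
Summing: (𝟙 * φ)(474) = 156 + 156 + 78 + 78 + 2 + 2 + 1 + 1 = 474.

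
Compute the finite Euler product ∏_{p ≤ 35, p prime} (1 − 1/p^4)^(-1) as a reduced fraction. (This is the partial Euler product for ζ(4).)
∏ = 44480956869217573792253389310087/41097743855049154662236160000000

The primes p ≤ 35 are [2, 3, 5, 7, 11, 13, 17, 19, 23, 29, 31]. For each prime, (1 − 1/p^4)^(-1) = p^4 / (p^4 − 1). The product is (1 − 1/2^4)^(-1), (1 − 1/3^4)^(-1), (1 − 1/5^4)^(-1), (1 − 1/7^4)^(-1), (1 − 1/11^4)^(-1), (1 − 1/13^4)^(-1), (1 − 1/17^4)^(-1), (1 − 1/19^4)^(-1), (1 − 1/23^4)^(-1), (1 − 1/29^4)^(-1), (1 − 1/31^4)^(-1) = ∏ p^4 / (p^4 − 1) = 44480956869217573792253389310087/41097743855049154662236160000000.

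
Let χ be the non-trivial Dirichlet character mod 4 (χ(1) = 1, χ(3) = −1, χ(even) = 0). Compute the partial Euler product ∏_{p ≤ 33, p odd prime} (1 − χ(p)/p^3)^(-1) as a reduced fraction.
∏ = 16829566118167783909225/17369167366519535960064

The odd primes p ≤ 33 are [3, 5, 7, 11, 13, 17, 19, 23, 29, 31]. For each, χ(p) = 1 if p ≡ 1 mod 4, χ(p) = −1 if p ≡ 3 mod 4. Taking (1 − χ(p)/p^3)^(-1) = p^3/(p^3 − χ(p)): (1 − (-1)/3^3)^(-1) · (1 − (1)/5^3)^(-1) · (1 − (-1)/7^3)^(-1) · (1 − (-1)/11^3)^(-1) · (1 − (1)/13^3)^(-1) · (1 − (1)/17^3)^(-1) · (1 − (-1)/19^3)^(-1) · (1 − (-1)/23^3)^(-1) · (1 − (1)/29^3)^(-1) · (1 − (-1)/31^3)^(-1) = 16829566118167783909225/17369167366519535960064.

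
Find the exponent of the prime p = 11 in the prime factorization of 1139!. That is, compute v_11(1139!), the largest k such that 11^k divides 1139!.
v_11(1139!) = 112

Legendre's formula: v_p(n!) = Σ_{k ≥ 1} ⌊n / p^k⌋. For p = 11, n = 1139, the terms are:
  ⌊1139/11^1⌋ = ⌊1139/11⌋ = 103
  ⌊1139/11^2⌋ = ⌊1139/121⌋ = 9
(the next term ⌊1139/11^3⌋ = 0, terminating the sum). Summing: v_11(1139!) = 103 + 9 = 112.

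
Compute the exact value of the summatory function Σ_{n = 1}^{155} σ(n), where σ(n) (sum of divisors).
Σ_{n ≤ 155} σ(n) = 19770

Compute σ(n) for each 1 ≤ n ≤ 155: σ(1) = 1, σ(2) = 3, σ(3) = 4, σ(4) = 7, σ(5) = 6, σ(6) = 12, σ(7) = 8, σ(8) = 15, σ(9) = 13, σ(10) = 18, σ(11) = 12, σ(12) = 28, σ(13) = 14, σ(14) = 24, σ(15) = 24, σ(16) = 31, σ(17) = 18, σ(18) = 39, σ(19) = 20, σ(20) = 42, σ(21) = 32, σ(22) = 36, σ(23) = 24, σ(24) = 60, σ(25) = 31, σ(26) = 42, σ(27) = 40, σ(28) = 56, σ(29) = 30, σ(30) = 72, σ(31) = 32, σ(32) = 63, σ(33) = 48, σ(34) = 54, σ(35) = 48, σ(36) = 91, σ(37) = 38, σ(38) = 60, σ(39) = 56, σ(40) = 90, σ(41) = 42, σ(42) = 96, σ(43) = 44, σ(44) = 84, σ(45) = 78, σ(46) = 72, σ(47) = 48, σ(48) = 124, σ(49) = 57, σ(50) = 93, σ(51) = 72, σ(52) = 98, σ(53) = 54, σ(54) = 120, σ(55) = 72, σ(56) = 120, σ(57) = 80, σ(58) = 90, σ(59) = 60, σ(60) = 168, σ(61) = 62, σ(62) = 96, σ(63) = 104, σ(64) = 127, σ(65) = 84, σ(66) = 144, σ(67) = 68, σ(68) = 126, σ(69) = 96, σ(70) = 144, σ(71) = 72, σ(72) = 195, σ(73) = 74, σ(74) = 114, σ(75) = 124, σ(76) = 140, σ(77) = 96, σ(78) = 168, σ(79) = 80, σ(80) = 186, σ(81) = 121, σ(82) = 126, σ(83) = 84, σ(84) = 224, σ(85) = 108, σ(86) = 132, σ(87) = 120, σ(88) = 180, σ(89) = 90, σ(90) = 234, σ(91) = 112, σ(92) = 168, σ(93) = 128, σ(94) = 144, σ(95) = 120, σ(96) = 252, σ(97) = 98, σ(98) = 171, σ(99) = 156, σ(100) = 217, σ(101) = 102, σ(102) = 216, σ(103) = 104, σ(104) = 210, σ(105) = 192, σ(106) = 162, σ(107) = 108, σ(108) = 280, σ(109) = 110, σ(110) = 216, σ(111) = 152, σ(112) = 248, σ(113) = 114, σ(114) = 240, σ(115) = 144, σ(116) = 210, σ(117) = 182, σ(118) = 180, σ(119) = 144, σ(120) = 360, σ(121) = 133, σ(122) = 186, σ(123) = 168, σ(124) = 224, σ(125) = 156, σ(126) = 312, σ(127) = 128, σ(128) = 255, σ(129) = 176, σ(130) = 252, σ(131) = 132, σ(132) = 336, σ(133) = 160, σ(134) = 204, σ(135) = 240, σ(136) = 270, σ(137) = 138, σ(138) = 288, σ(139) = 140, σ(140) = 336, σ(141) = 192, σ(142) = 216, σ(143) = 168, σ(144) = 403, σ(145) = 180, σ(146) = 222, σ(147) = 228, σ(148) = 266, σ(149) = 150, σ(150) = 372, σ(151) = 152, σ(152) = 300, σ(153) = 234, σ(154) = 288, σ(155) = 192. Summing all 155 values: 19770. (Average order: Σ_{n ≤ x} σ(n) ~ (π²/12) x². For x = 155, (π²/12)·155² ≈ 19759.77.)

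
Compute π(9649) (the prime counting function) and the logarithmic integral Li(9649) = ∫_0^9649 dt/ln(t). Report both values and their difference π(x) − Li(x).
π(9649) = 1192;  Li(9649) ≈ 1207.95;  π(x) − Li(x) ≈ -15.95.

Direct count of primes ≤ 9649 gives π(9649) = 1192. Numerical evaluation of the logarithmic integral gives Li(9649) ≈ 1207.95. The difference π(x) − Li(x) ≈ -15.95 is typically negative for small/moderate x (Li(x) overestimates), though Littlewood's theorem shows this sign changes infinitely often.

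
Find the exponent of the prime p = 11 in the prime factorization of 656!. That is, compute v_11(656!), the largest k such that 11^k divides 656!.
v_11(656!) = 64

Legendre's formula: v_p(n!) = Σ_{k ≥ 1} ⌊n / p^k⌋. For p = 11, n = 656, the terms are:
  ⌊656/11^1⌋ = ⌊656/11⌋ = 59
  ⌊656/11^2⌋ = ⌊656/121⌋ = 5
(the next term ⌊656/11^3⌋ = 0, terminating the sum). Summing: v_11(656!) = 59 + 5 = 64.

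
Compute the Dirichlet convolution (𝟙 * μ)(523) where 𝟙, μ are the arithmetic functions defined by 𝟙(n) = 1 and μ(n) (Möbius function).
(𝟙 * μ)(523) = 0

Divisors of 523: [1, 523]. For each d | 523:
  d = 1: 𝟙(1) · μ(523/1) = 1 · -1 = -1
  d = 523: 𝟙(523) · μ(523/523) = 1 · 1 = 1
Summing: (𝟙 * μ)(523) = -1 + 1 = 0.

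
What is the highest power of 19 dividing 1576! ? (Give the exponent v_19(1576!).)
v_19(1576!) = 86

Legendre's formula: v_p(n!) = Σ_{k ≥ 1} ⌊n / p^k⌋. For p = 19, n = 1576, the terms are:
  ⌊1576/19^1⌋ = ⌊1576/19⌋ = 82
  ⌊1576/19^2⌋ = ⌊1576/361⌋ = 4
(the next term ⌊1576/19^3⌋ = 0, terminating the sum). Summing: v_19(1576!) = 82 + 4 = 86.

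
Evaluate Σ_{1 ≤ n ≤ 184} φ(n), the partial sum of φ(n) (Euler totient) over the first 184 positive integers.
Σ_{n ≤ 184} φ(n) = 10340

Compute φ(n) for each 1 ≤ n ≤ 184: φ(1) = 1, φ(2) = 1, φ(3) = 2, φ(4) = 2, φ(5) = 4, φ(6) = 2, φ(7) = 6, φ(8) = 4, φ(9) = 6, φ(10) = 4, φ(11) = 10, φ(12) = 4, φ(13) = 12, φ(14) = 6, φ(15) = 8, φ(16) = 8, φ(17) = 16, φ(18) = 6, φ(19) = 18, φ(20) = 8, φ(21) = 12, φ(22) = 10, φ(23) = 22, φ(24) = 8, φ(25) = 20, φ(26) = 12, φ(27) = 18, φ(28) = 12, φ(29) = 28, φ(30) = 8, φ(31) = 30, φ(32) = 16, φ(33) = 20, φ(34) = 16, φ(35) = 24, φ(36) = 12, φ(37) = 36, φ(38) = 18, φ(39) = 24, φ(40) = 16, φ(41) = 40, φ(42) = 12, φ(43) = 42, φ(44) = 20, φ(45) = 24, φ(46) = 22, φ(47) = 46, φ(48) = 16, φ(49) = 42, φ(50) = 20, φ(51) = 32, φ(52) = 24, φ(53) = 52, φ(54) = 18, φ(55) = 40, φ(56) = 24, φ(57) = 36, φ(58) = 28, φ(59) = 58, φ(60) = 16, φ(61) = 60, φ(62) = 30, φ(63) = 36, φ(64) = 32, φ(65) = 48, φ(66) = 20, φ(67) = 66, φ(68) = 32, φ(69) = 44, φ(70) = 24, φ(71) = 70, φ(72) = 24, φ(73) = 72, φ(74) = 36, φ(75) = 40, φ(76) = 36, φ(77) = 60, φ(78) = 24, φ(79) = 78, φ(80) = 32, φ(81) = 54, φ(82) = 40, φ(83) = 82, φ(84) = 24, φ(85) = 64, φ(86) = 42, φ(87) = 56, φ(88) = 40, φ(89) = 88, φ(90) = 24, φ(91) = 72, φ(92) = 44, φ(93) = 60, φ(94) = 46, φ(95) = 72, φ(96) = 32, φ(97) = 96, φ(98) = 42, φ(99) = 60, φ(100) = 40, φ(101) = 100, φ(102) = 32, φ(103) = 102, φ(104) = 48, φ(105) = 48, φ(106) = 52, φ(107) = 106, φ(108) = 36, φ(109) = 108, φ(110) = 40, φ(111) = 72, φ(112) = 48, φ(113) = 112, φ(114) = 36, φ(115) = 88, φ(116) = 56, φ(117) = 72, φ(118) = 58, φ(119) = 96, φ(120) = 32, φ(121) = 110, φ(122) = 60, φ(123) = 80, φ(124) = 60, φ(125) = 100, φ(126) = 36, φ(127) = 126, φ(128) = 64, φ(129) = 84, φ(130) = 48, φ(131) = 130, φ(132) = 40, φ(133) = 108, φ(134) = 66, φ(135) = 72, φ(136) = 64, φ(137) = 136, φ(138) = 44, φ(139) = 138, φ(140) = 48, φ(141) = 92, φ(142) = 70, φ(143) = 120, φ(144) = 48, φ(145) = 112, φ(146) = 72, φ(147) = 84, φ(148) = 72, φ(149) = 148, φ(150) = 40, φ(151) = 150, φ(152) = 72, φ(153) = 96, φ(154) = 60, φ(155) = 120, φ(156) = 48, φ(157) = 156, φ(158) = 78, φ(159) = 104, φ(160) = 64, φ(161) = 132, φ(162) = 54, φ(163) = 162, φ(164) = 80, φ(165) = 80, φ(166) = 82, φ(167) = 166, φ(168) = 48, φ(169) = 156, φ(170) = 64, φ(171) = 108, φ(172) = 84, φ(173) = 172, φ(174) = 56, φ(175) = 120, φ(176) = 80, φ(177) = 116, φ(178) = 88, φ(179) = 178, φ(180) = 48, φ(181) = 180, φ(182) = 72, φ(183) = 120, φ(184) = 88. Summing all 184 values: 10340. (Average order: Σ_{n ≤ x} φ(n) ~ (3/π²) x². For x = 184, (3/π²)·184² ≈ 10290.99.)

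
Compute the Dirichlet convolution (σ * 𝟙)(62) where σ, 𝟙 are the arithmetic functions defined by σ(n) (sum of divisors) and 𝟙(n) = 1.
(σ * 𝟙)(62) = 132

Divisors of 62: [1, 2, 31, 62]. For each d | 62:
  d = 1: σ(1) · 𝟙(62/1) = 1 · 1 = 1
  d = 2: σ(2) · 𝟙(62/2) = 3 · 1 = 3
  d = 31: σ(31) · 𝟙(62/31) = 32 · 1 = 32
  d = 62: σ(62) · 𝟙(62/62) = 96 · 1 = 96
Summing: (σ * 𝟙)(62) = 1 + 3 + 32 + 96 = 132.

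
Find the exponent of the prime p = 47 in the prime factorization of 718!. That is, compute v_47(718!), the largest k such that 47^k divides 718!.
v_47(718!) = 15

Legendre's formula: v_p(n!) = Σ_{k ≥ 1} ⌊n / p^k⌋. For p = 47, n = 718, the terms are:
  ⌊718/47^1⌋ = ⌊718/47⌋ = 15
(the next term ⌊718/47^2⌋ = 0, terminating the sum). Summing: v_47(718!) = 15 = 15.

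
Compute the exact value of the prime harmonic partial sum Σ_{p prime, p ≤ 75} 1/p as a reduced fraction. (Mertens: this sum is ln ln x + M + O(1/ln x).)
Σ 1/p = 71544353681891529224514036059/40729680599249024150621323470

π(75) = 21, so the primes ≤ 75 are [2, 3, 5, 7, 11, 13, 17, 19, 23, 29, 31, 37, 41, 43, 47, 53, 59, 61, 67, 71, 73]. Summing 1/p over these primes: 71544353681891529224514036059/40729680599249024150621323470 ≈ 1.7566. Mertens estimate ln ln(75) + 0.2615 ≈ 1.7242.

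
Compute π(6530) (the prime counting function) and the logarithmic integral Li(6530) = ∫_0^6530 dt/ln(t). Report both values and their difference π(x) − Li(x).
π(6530) = 844;  Li(6530) ≈ 861.04;  π(x) − Li(x) ≈ -17.04.

Direct count of primes ≤ 6530 gives π(6530) = 844. Numerical evaluation of the logarithmic integral gives Li(6530) ≈ 861.04. The difference π(x) − Li(x) ≈ -17.04 is typically negative for small/moderate x (Li(x) overestimates), though Littlewood's theorem shows this sign changes infinitely often.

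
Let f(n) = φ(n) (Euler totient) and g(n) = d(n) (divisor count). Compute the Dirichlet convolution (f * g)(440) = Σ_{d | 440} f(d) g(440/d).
(φ * d)(440) = 1080

Divisors of 440: [1, 2, 4, 5, 8, 10, 11, 20, 22, 40, 44, 55, 88, 110, 220, 440]. For each d | 440:
  d = 1: φ(1) · d(440/1) = 1 · 16 = 16
  d = 2: φ(2) · d(440/2) = 1 · 12 = 12
  d = 4: φ(4) · d(440/4) = 2 · 8 = 16
  d = 5: φ(5) · d(440/5) = 4 · 8 = 32
  d = 8: φ(8) · d(440/8) = 4 · 4 = 16
  d = 10: φ(10) · d(440/10) = 4 · 6 = 24
  d = 11: φ(11) · d(440/11) = 10 · 8 = 80
  d = 20: φ(20) · d(440/20) = 8 · 4 = 32
  d = 22: φ(22) · d(440/22) = 10 · 6 = 60
  d = 40: φ(40) · d(440/40) = 16 · 2 = 32
  d = 44: φ(44) · d(440/44) = 20 · 4 = 80
  d = 55: φ(55) · d(440/55) = 40 · 4 = 160
  d = 88: φ(88) · d(440/88) = 40 · 2 = 80
  d = 110: φ(110) · d(440/110) = 40 · 3 = 120
  d = 220: φ(220) · d(440/220) = 80 · 2 = 160
  d = 440: φ(440) · d(440/440) = 160 · 1 = 160
Summing: (φ * d)(440) = 16 + 12 + 16 + 32 + 16 + 24 + 80 + 32 + 60 + 32 + 80 + 160 + 80 + 120 + 160 + 160 = 1080.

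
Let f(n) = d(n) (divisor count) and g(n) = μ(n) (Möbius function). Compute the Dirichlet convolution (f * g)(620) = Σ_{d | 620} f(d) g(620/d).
(d * μ)(620) = 1

Divisors of 620: [1, 2, 4, 5, 10, 20, 31, 62, 124, 155, 310, 620]. For each d | 620:
  d = 1: d(1) · μ(620/1) = 1 · 0 = 0
  d = 2: d(2) · μ(620/2) = 2 · -1 = -2
  d = 4: d(4) · μ(620/4) = 3 · 1 = 3
  d = 5: d(5) · μ(620/5) = 2 · 0 = 0
  d = 10: d(10) · μ(620/10) = 4 · 1 = 4
  d = 20: d(20) · μ(620/20) = 6 · -1 = -6
  d = 31: d(31) · μ(620/31) = 2 · 0 = 0
  d = 62: d(62) · μ(620/62) = 4 · 1 = 4
  d = 124: d(124) · μ(620/124) = 6 · -1 = -6
  d = 155: d(155) · μ(620/155) = 4 · 0 = 0
  d = 310: d(310) · μ(620/310) = 8 · -1 = -8
  d = 620: d(620) · μ(620/620) = 12 · 1 = 12
Summing: (d * μ)(620) = 0 + -2 + 3 + 0 + 4 + -6 + 0 + 4 + -6 + 0 + -8 + 12 = 1.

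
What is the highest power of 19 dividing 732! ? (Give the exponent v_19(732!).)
v_19(732!) = 40

Legendre's formula: v_p(n!) = Σ_{k ≥ 1} ⌊n / p^k⌋. For p = 19, n = 732, the terms are:
  ⌊732/19^1⌋ = ⌊732/19⌋ = 38
  ⌊732/19^2⌋ = ⌊732/361⌋ = 2
(the next term ⌊732/19^3⌋ = 0, terminating the sum). Summing: v_19(732!) = 38 + 2 = 40.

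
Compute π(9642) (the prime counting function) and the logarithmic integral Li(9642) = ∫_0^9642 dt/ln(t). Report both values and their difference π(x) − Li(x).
π(9642) = 1190;  Li(9642) ≈ 1207.19;  π(x) − Li(x) ≈ -17.19.

Direct count of primes ≤ 9642 gives π(9642) = 1190. Numerical evaluation of the logarithmic integral gives Li(9642) ≈ 1207.19. The difference π(x) − Li(x) ≈ -17.19 is typically negative for small/moderate x (Li(x) overestimates), though Littlewood's theorem shows this sign changes infinitely often.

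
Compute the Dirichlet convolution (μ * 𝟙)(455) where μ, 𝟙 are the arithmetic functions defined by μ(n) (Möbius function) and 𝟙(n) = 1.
(μ * 𝟙)(455) = 0

Divisors of 455: [1, 5, 7, 13, 35, 65, 91, 455]. For each d | 455:
  d = 1: μ(1) · 𝟙(455/1) = 1 · 1 = 1
  d = 5: μ(5) · 𝟙(455/5) = -1 · 1 = -1
  d = 7: μ(7) · 𝟙(455/7) = -1 · 1 = -1
  d = 13: μ(13) · 𝟙(455/13) = -1 · 1 = -1
  d = 35: μ(35) · 𝟙(455/35) = 1 · 1 = 1
  d = 65: μ(65) · 𝟙(455/65) = 1 · 1 = 1
  d = 91: μ(91) · 𝟙(455/91) = 1 · 1 = 1
  d = 455: μ(455) · 𝟙(455/455) = -1 · 1 = -1
Summing: (μ * 𝟙)(455) = 1 + -1 + -1 + -1 + 1 + 1 + 1 + -1 = 0.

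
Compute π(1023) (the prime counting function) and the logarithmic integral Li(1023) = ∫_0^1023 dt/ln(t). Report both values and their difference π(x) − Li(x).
π(1023) = 172;  Li(1023) ≈ 180.93;  π(x) − Li(x) ≈ -8.93.

Direct count of primes ≤ 1023 gives π(1023) = 172. Numerical evaluation of the logarithmic integral gives Li(1023) ≈ 180.93. The difference π(x) − Li(x) ≈ -8.93 is typically negative for small/moderate x (Li(x) overestimates), though Littlewood's theorem shows this sign changes infinitely often.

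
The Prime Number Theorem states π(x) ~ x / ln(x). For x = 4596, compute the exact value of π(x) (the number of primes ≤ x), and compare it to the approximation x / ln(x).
π(4596) = 621;  x/ln(x) ≈ 545.01;  relative error ≈ 12.24%.

Directly count primes up to 4596: π(4596) = 621. The PNT approximation gives 4596/ln(4596) ≈ 4596/8.43294 ≈ 545.01. Relative error (π(x) − x/ln(x)) / π(x) ≈ 12.24%; the approximation is known to undercount slightly (Li(x) is a better estimate).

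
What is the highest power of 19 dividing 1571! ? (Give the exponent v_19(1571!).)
v_19(1571!) = 86

Legendre's formula: v_p(n!) = Σ_{k ≥ 1} ⌊n / p^k⌋. For p = 19, n = 1571, the terms are:
  ⌊1571/19^1⌋ = ⌊1571/19⌋ = 82
  ⌊1571/19^2⌋ = ⌊1571/361⌋ = 4
(the next term ⌊1571/19^3⌋ = 0, terminating the sum). Summing: v_19(1571!) = 82 + 4 = 86.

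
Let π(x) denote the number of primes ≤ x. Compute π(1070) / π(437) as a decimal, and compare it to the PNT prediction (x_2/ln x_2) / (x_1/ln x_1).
π(1070)/π(437) = 180/84 ≈ 2.1429;  PNT prediction ≈ 2.1342.

π(437) = 84 and π(1070) = 180, so π(1070)/π(437) ≈ 2.1429. The PNT-predicted ratio is (1070/ln(1070)) / (437/ln(437)) ≈ 2.1342. The two agree to within a few percent, as expected.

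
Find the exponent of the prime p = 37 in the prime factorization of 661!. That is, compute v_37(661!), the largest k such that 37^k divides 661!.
v_37(661!) = 17

Legendre's formula: v_p(n!) = Σ_{k ≥ 1} ⌊n / p^k⌋. For p = 37, n = 661, the terms are:
  ⌊661/37^1⌋ = ⌊661/37⌋ = 17
(the next term ⌊661/37^2⌋ = 0, terminating the sum). Summing: v_37(661!) = 17 = 17.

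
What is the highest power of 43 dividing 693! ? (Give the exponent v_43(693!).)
v_43(693!) = 16

Legendre's formula: v_p(n!) = Σ_{k ≥ 1} ⌊n / p^k⌋. For p = 43, n = 693, the terms are:
  ⌊693/43^1⌋ = ⌊693/43⌋ = 16
(the next term ⌊693/43^2⌋ = 0, terminating the sum). Summing: v_43(693!) = 16 = 16.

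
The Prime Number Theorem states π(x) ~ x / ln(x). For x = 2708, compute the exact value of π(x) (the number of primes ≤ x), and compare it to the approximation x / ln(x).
π(2708) = 394;  x/ln(x) ≈ 342.61;  relative error ≈ 13.04%.

Directly count primes up to 2708: π(2708) = 394. The PNT approximation gives 2708/ln(2708) ≈ 2708/7.90397 ≈ 342.61. Relative error (π(x) − x/ln(x)) / π(x) ≈ 13.04%; the approximation is known to undercount slightly (Li(x) is a better estimate).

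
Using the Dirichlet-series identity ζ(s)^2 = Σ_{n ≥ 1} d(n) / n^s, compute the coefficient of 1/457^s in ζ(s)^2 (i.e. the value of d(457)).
d(457) = 2

ζ(s)^2 = (Σ 1/m^s)(Σ 1/k^s). The coefficient of 1/n^s in the product is the number of ordered pairs (m, k) with mk = n, which equals d(n). For n = 457, divisors are [1, 457], so d(457) = 2.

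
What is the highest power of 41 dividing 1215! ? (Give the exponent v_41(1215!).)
v_41(1215!) = 29

Legendre's formula: v_p(n!) = Σ_{k ≥ 1} ⌊n / p^k⌋. For p = 41, n = 1215, the terms are:
  ⌊1215/41^1⌋ = ⌊1215/41⌋ = 29
(the next term ⌊1215/41^2⌋ = 0, terminating the sum). Summing: v_41(1215!) = 29 = 29.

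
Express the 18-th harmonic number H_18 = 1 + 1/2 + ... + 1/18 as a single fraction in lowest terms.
H_18 = 14274301/4084080

Direct summation: H_18 = 1 + 1/2 + ... + 1/18. The least common denominator is lcm(1, ..., 18) = 12252240; over this denominator the numerator is 12252240 + 6126120 + 4084080 + 3063060 + 2450448 + 2042040 + 1750320 + 1531530 + 1361360 + 1225224 + 1113840 + 1021020 + 942480 + 875160 + 816816 + 765765 + 720720 + 680680 = 42822903, so H_18 = 42822903/12252240; reducing by gcd(42822903, 12252240) = 3 gives 14274301/4084080 ≈ 3.49511. (The PNT-adjacent estimate ln(18) + γ ≈ 3.46759 matches within O(1/n).)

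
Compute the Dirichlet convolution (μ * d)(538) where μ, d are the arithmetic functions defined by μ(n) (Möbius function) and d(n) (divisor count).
(μ * d)(538) = 1

Divisors of 538: [1, 2, 269, 538]. For each d | 538:
  d = 1: μ(1) · d(538/1) = 1 · 4 = 4
  d = 2: μ(2) · d(538/2) = -1 · 2 = -2
  d = 269: μ(269) · d(538/269) = -1 · 2 = -2
  d = 538: μ(538) · d(538/538) = 1 · 1 = 1
Summing: (μ * d)(538) = 4 + -2 + -2 + 1 = 1.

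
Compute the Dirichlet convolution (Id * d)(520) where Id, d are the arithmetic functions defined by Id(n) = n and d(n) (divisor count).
(Id * d)(520) = 2730

Divisors of 520: [1, 2, 4, 5, 8, 10, 13, 20, 26, 40, 52, 65, 104, 130, 260, 520]. For each d | 520:
  d = 1: Id(1) · d(520/1) = 1 · 16 = 16
  d = 2: Id(2) · d(520/2) = 2 · 12 = 24
  d = 4: Id(4) · d(520/4) = 4 · 8 = 32
  d = 5: Id(5) · d(520/5) = 5 · 8 = 40
  d = 8: Id(8) · d(520/8) = 8 · 4 = 32
  d = 10: Id(10) · d(520/10) = 10 · 6 = 60
  d = 13: Id(13) · d(520/13) = 13 · 8 = 104
  d = 20: Id(20) · d(520/20) = 20 · 4 = 80
  d = 26: Id(26) · d(520/26) = 26 · 6 = 156
  d = 40: Id(40) · d(520/40) = 40 · 2 = 80
  d = 52: Id(52) · d(520/52) = 52 · 4 = 208
  d = 65: Id(65) · d(520/65) = 65 · 4 = 260
  d = 104: Id(104) · d(520/104) = 104 · 2 = 208
  d = 130: Id(130) · d(520/130) = 130 · 3 = 390
  d = 260: Id(260) · d(520/260) = 260 · 2 = 520
  d = 520: Id(520) · d(520/520) = 520 · 1 = 520
Summing: (Id * d)(520) = 16 + 24 + 32 + 40 + 32 + 60 + 104 + 80 + 156 + 80 + 208 + 260 + 208 + 390 + 520 + 520 = 2730.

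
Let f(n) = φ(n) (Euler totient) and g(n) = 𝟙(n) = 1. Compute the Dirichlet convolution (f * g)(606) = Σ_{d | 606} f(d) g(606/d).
(φ * 𝟙)(606) = 606

Divisors of 606: [1, 2, 3, 6, 101, 202, 303, 606]. For each d | 606:
  d = 1: φ(1) · 𝟙(606/1) = 1 · 1 = 1
  d = 2: φ(2) · 𝟙(606/2) = 1 · 1 = 1
  d = 3: φ(3) · 𝟙(606/3) = 2 · 1 = 2
  d = 6: φ(6) · 𝟙(606/6) = 2 · 1 = 2
  d = 101: φ(101) · 𝟙(606/101) = 100 · 1 = 100
  d = 202: φ(202) · 𝟙(606/202) = 100 · 1 = 100
  d = 303: φ(303) · 𝟙(606/303) = 200 · 1 = 200
  d = 606: φ(606) · 𝟙(606/606) = 200 · 1 = 200
Summing: (φ * 𝟙)(606) = 1 + 1 + 2 + 2 + 100 + 100 + 200 + 200 = 606.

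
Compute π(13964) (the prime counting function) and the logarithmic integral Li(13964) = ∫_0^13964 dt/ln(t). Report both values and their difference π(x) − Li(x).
π(13964) = 1649;  Li(13964) ≈ 1668.49;  π(x) − Li(x) ≈ -19.49.

Direct count of primes ≤ 13964 gives π(13964) = 1649. Numerical evaluation of the logarithmic integral gives Li(13964) ≈ 1668.49. The difference π(x) − Li(x) ≈ -19.49 is typically negative for small/moderate x (Li(x) overestimates), though Littlewood's theorem shows this sign changes infinitely often.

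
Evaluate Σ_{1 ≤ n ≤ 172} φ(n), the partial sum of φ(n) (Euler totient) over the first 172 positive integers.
Σ_{n ≤ 172} φ(n) = 9022

Compute φ(n) for each 1 ≤ n ≤ 172: φ(1) = 1, φ(2) = 1, φ(3) = 2, φ(4) = 2, φ(5) = 4, φ(6) = 2, φ(7) = 6, φ(8) = 4, φ(9) = 6, φ(10) = 4, φ(11) = 10, φ(12) = 4, φ(13) = 12, φ(14) = 6, φ(15) = 8, φ(16) = 8, φ(17) = 16, φ(18) = 6, φ(19) = 18, φ(20) = 8, φ(21) = 12, φ(22) = 10, φ(23) = 22, φ(24) = 8, φ(25) = 20, φ(26) = 12, φ(27) = 18, φ(28) = 12, φ(29) = 28, φ(30) = 8, φ(31) = 30, φ(32) = 16, φ(33) = 20, φ(34) = 16, φ(35) = 24, φ(36) = 12, φ(37) = 36, φ(38) = 18, φ(39) = 24, φ(40) = 16, φ(41) = 40, φ(42) = 12, φ(43) = 42, φ(44) = 20, φ(45) = 24, φ(46) = 22, φ(47) = 46, φ(48) = 16, φ(49) = 42, φ(50) = 20, φ(51) = 32, φ(52) = 24, φ(53) = 52, φ(54) = 18, φ(55) = 40, φ(56) = 24, φ(57) = 36, φ(58) = 28, φ(59) = 58, φ(60) = 16, φ(61) = 60, φ(62) = 30, φ(63) = 36, φ(64) = 32, φ(65) = 48, φ(66) = 20, φ(67) = 66, φ(68) = 32, φ(69) = 44, φ(70) = 24, φ(71) = 70, φ(72) = 24, φ(73) = 72, φ(74) = 36, φ(75) = 40, φ(76) = 36, φ(77) = 60, φ(78) = 24, φ(79) = 78, φ(80) = 32, φ(81) = 54, φ(82) = 40, φ(83) = 82, φ(84) = 24, φ(85) = 64, φ(86) = 42, φ(87) = 56, φ(88) = 40, φ(89) = 88, φ(90) = 24, φ(91) = 72, φ(92) = 44, φ(93) = 60, φ(94) = 46, φ(95) = 72, φ(96) = 32, φ(97) = 96, φ(98) = 42, φ(99) = 60, φ(100) = 40, φ(101) = 100, φ(102) = 32, φ(103) = 102, φ(104) = 48, φ(105) = 48, φ(106) = 52, φ(107) = 106, φ(108) = 36, φ(109) = 108, φ(110) = 40, φ(111) = 72, φ(112) = 48, φ(113) = 112, φ(114) = 36, φ(115) = 88, φ(116) = 56, φ(117) = 72, φ(118) = 58, φ(119) = 96, φ(120) = 32, φ(121) = 110, φ(122) = 60, φ(123) = 80, φ(124) = 60, φ(125) = 100, φ(126) = 36, φ(127) = 126, φ(128) = 64, φ(129) = 84, φ(130) = 48, φ(131) = 130, φ(132) = 40, φ(133) = 108, φ(134) = 66, φ(135) = 72, φ(136) = 64, φ(137) = 136, φ(138) = 44, φ(139) = 138, φ(140) = 48, φ(141) = 92, φ(142) = 70, φ(143) = 120, φ(144) = 48, φ(145) = 112, φ(146) = 72, φ(147) = 84, φ(148) = 72, φ(149) = 148, φ(150) = 40, φ(151) = 150, φ(152) = 72, φ(153) = 96, φ(154) = 60, φ(155) = 120, φ(156) = 48, φ(157) = 156, φ(158) = 78, φ(159) = 104, φ(160) = 64, φ(161) = 132, φ(162) = 54, φ(163) = 162, φ(164) = 80, φ(165) = 80, φ(166) = 82, φ(167) = 166, φ(168) = 48, φ(169) = 156, φ(170) = 64, φ(171) = 108, φ(172) = 84. Summing all 172 values: 9022. (Average order: Σ_{n ≤ x} φ(n) ~ (3/π²) x². For x = 172, (3/π²)·172² ≈ 8992.46.)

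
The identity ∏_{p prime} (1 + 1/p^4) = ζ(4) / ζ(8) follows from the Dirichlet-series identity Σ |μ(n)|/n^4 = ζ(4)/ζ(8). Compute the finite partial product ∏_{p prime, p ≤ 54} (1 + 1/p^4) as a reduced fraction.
∏ = 22191296873353842710281222970410269196792920578371108176528669216114688/20586999778381633591344384332656221508370849439367985929948634732675625

The primes p ≤ 54 are [2, 3, 5, 7, 11, 13, 17, 19, 23, 29, 31, 37, 41, 43, 47, 53]. For each, (1 + 1/p^4) = (p^4 + 1)/p^4. Multiplying these fractions over p ∈ [2, 3, 5, 7, 11, 13, 17, 19, 23, 29, 31, 37, 41, 43, 47, 53] gives 22191296873353842710281222970410269196792920578371108176528669216114688/20586999778381633591344384332656221508370849439367985929948634732675625. (In the limit P → ∞ this tends to ζ(4)/ζ(8).)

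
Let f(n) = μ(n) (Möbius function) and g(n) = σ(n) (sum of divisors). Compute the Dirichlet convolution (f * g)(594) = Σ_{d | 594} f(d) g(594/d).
(μ * σ)(594) = 594

Divisors of 594: [1, 2, 3, 6, 9, 11, 18, 22, 27, 33, 54, 66, 99, 198, 297, 594]. For each d | 594:
  d = 1: μ(1) · σ(594/1) = 1 · 1440 = 1440
  d = 2: μ(2) · σ(594/2) = -1 · 480 = -480
  d = 3: μ(3) · σ(594/3) = -1 · 468 = -468
  d = 6: μ(6) · σ(594/6) = 1 · 156 = 156
  d = 9: μ(9) · σ(594/9) = 0 · 144 = 0
  d = 11: μ(11) · σ(594/11) = -1 · 120 = -120
  d = 18: μ(18) · σ(594/18) = 0 · 48 = 0
  d = 22: μ(22) · σ(594/22) = 1 · 40 = 40
  d = 27: μ(27) · σ(594/27) = 0 · 36 = 0
  d = 33: μ(33) · σ(594/33) = 1 · 39 = 39
  d = 54: μ(54) · σ(594/54) = 0 · 12 = 0
  d = 66: μ(66) · σ(594/66) = -1 · 13 = -13
  d = 99: μ(99) · σ(594/99) = 0 · 12 = 0
  d = 198: μ(198) · σ(594/198) = 0 · 4 = 0
  d = 297: μ(297) · σ(594/297) = 0 · 3 = 0
  d = 594: μ(594) · σ(594/594) = 0 · 1 = 0
Summing: (μ * σ)(594) = 1440 + -480 + -468 + 156 + 0 + -120 + 0 + 40 + 0 + 39 + 0 + -13 + 0 + 0 + 0 + 0 = 594.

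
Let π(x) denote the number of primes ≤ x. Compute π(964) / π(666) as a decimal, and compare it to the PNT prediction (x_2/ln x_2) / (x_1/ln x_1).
π(964)/π(666) = 162/121 ≈ 1.3388;  PNT prediction ≈ 1.3695.

π(666) = 121 and π(964) = 162, so π(964)/π(666) ≈ 1.3388. The PNT-predicted ratio is (964/ln(964)) / (666/ln(666)) ≈ 1.3695. The two agree to within a few percent, as expected.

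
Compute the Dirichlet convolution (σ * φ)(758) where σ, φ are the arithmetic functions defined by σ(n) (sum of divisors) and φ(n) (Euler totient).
(σ * φ)(758) = 3032

Divisors of 758: [1, 2, 379, 758]. For each d | 758:
  d = 1: σ(1) · φ(758/1) = 1 · 378 = 378
  d = 2: σ(2) · φ(758/2) = 3 · 378 = 1134
  d = 379: σ(379) · φ(758/379) = 380 · 1 = 380
  d = 758: σ(758) · φ(758/758) = 1140 · 1 = 1140
Summing: (σ * φ)(758) = 378 + 1134 + 380 + 1140 = 3032.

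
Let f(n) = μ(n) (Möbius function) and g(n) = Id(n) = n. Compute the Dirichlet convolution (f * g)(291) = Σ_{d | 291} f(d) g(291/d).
(μ * Id)(291) = 192

Divisors of 291: [1, 3, 97, 291]. For each d | 291:
  d = 1: μ(1) · Id(291/1) = 1 · 291 = 291
  d = 3: μ(3) · Id(291/3) = -1 · 97 = -97
  d = 97: μ(97) · Id(291/97) = -1 · 3 = -3
  d = 291: μ(291) · Id(291/291) = 1 · 1 = 1
Summing: (μ * Id)(291) = 291 + -97 + -3 + 1 = 192.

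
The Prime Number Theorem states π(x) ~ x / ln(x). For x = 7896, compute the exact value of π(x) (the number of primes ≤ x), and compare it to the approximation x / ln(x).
π(7896) = 997;  x/ln(x) ≈ 879.86;  relative error ≈ 11.75%.

Directly count primes up to 7896: π(7896) = 997. The PNT approximation gives 7896/ln(7896) ≈ 7896/8.97411 ≈ 879.86. Relative error (π(x) − x/ln(x)) / π(x) ≈ 11.75%; the approximation is known to undercount slightly (Li(x) is a better estimate).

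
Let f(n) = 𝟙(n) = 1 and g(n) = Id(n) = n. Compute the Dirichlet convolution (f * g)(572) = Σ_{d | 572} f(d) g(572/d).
(𝟙 * Id)(572) = 1176

Divisors of 572: [1, 2, 4, 11, 13, 22, 26, 44, 52, 143, 286, 572]. For each d | 572:
  d = 1: 𝟙(1) · Id(572/1) = 1 · 572 = 572
  d = 2: 𝟙(2) · Id(572/2) = 1 · 286 = 286
  d = 4: 𝟙(4) · Id(572/4) = 1 · 143 = 143
  d = 11: 𝟙(11) · Id(572/11) = 1 · 52 = 52
  d = 13: 𝟙(13) · Id(572/13) = 1 · 44 = 44
  d = 22: 𝟙(22) · Id(572/22) = 1 · 26 = 26
  d = 26: 𝟙(26) · Id(572/26) = 1 · 22 = 22
  d = 44: 𝟙(44) · Id(572/44) = 1 · 13 = 13
  d = 52: 𝟙(52) · Id(572/52) = 1 · 11 = 11
  d = 143: 𝟙(143) · Id(572/143) = 1 · 4 = 4
  d = 286: 𝟙(286) · Id(572/286) = 1 · 2 = 2
  d = 572: 𝟙(572) · Id(572/572) = 1 · 1 = 1
Summing: (𝟙 * Id)(572) = 572 + 286 + 143 + 52 + 44 + 26 + 22 + 13 + 11 + 4 + 2 + 1 = 1176.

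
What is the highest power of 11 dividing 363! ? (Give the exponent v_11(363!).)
v_11(363!) = 36

Legendre's formula: v_p(n!) = Σ_{k ≥ 1} ⌊n / p^k⌋. For p = 11, n = 363, the terms are:
  ⌊363/11^1⌋ = ⌊363/11⌋ = 33
  ⌊363/11^2⌋ = ⌊363/121⌋ = 3
(the next term ⌊363/11^3⌋ = 0, terminating the sum). Summing: v_11(363!) = 33 + 3 = 36.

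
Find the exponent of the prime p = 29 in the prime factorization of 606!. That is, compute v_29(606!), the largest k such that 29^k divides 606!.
v_29(606!) = 20

Legendre's formula: v_p(n!) = Σ_{k ≥ 1} ⌊n / p^k⌋. For p = 29, n = 606, the terms are:
  ⌊606/29^1⌋ = ⌊606/29⌋ = 20
(the next term ⌊606/29^2⌋ = 0, terminating the sum). Summing: v_29(606!) = 20 = 20.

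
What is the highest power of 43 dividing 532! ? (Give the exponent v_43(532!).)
v_43(532!) = 12

Legendre's formula: v_p(n!) = Σ_{k ≥ 1} ⌊n / p^k⌋. For p = 43, n = 532, the terms are:
  ⌊532/43^1⌋ = ⌊532/43⌋ = 12
(the next term ⌊532/43^2⌋ = 0, terminating the sum). Summing: v_43(532!) = 12 = 12.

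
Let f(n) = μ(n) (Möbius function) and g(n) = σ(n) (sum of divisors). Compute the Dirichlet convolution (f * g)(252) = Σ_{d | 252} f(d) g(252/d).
(μ * σ)(252) = 252

Divisors of 252: [1, 2, 3, 4, 6, 7, 9, 12, 14, 18, 21, 28, 36, 42, 63, 84, 126, 252]. For each d | 252:
  d = 1: μ(1) · σ(252/1) = 1 · 728 = 728
  d = 2: μ(2) · σ(252/2) = -1 · 312 = -312
  d = 3: μ(3) · σ(252/3) = -1 · 224 = -224
  d = 4: μ(4) · σ(252/4) = 0 · 104 = 0
  d = 6: μ(6) · σ(252/6) = 1 · 96 = 96
  d = 7: μ(7) · σ(252/7) = -1 · 91 = -91
  d = 9: μ(9) · σ(252/9) = 0 · 56 = 0
  d = 12: μ(12) · σ(252/12) = 0 · 32 = 0
  d = 14: μ(14) · σ(252/14) = 1 · 39 = 39
  d = 18: μ(18) · σ(252/18) = 0 · 24 = 0
  d = 21: μ(21) · σ(252/21) = 1 · 28 = 28
  d = 28: μ(28) · σ(252/28) = 0 · 13 = 0
  d = 36: μ(36) · σ(252/36) = 0 · 8 = 0
  d = 42: μ(42) · σ(252/42) = -1 · 12 = -12
  d = 63: μ(63) · σ(252/63) = 0 · 7 = 0
  d = 84: μ(84) · σ(252/84) = 0 · 4 = 0
  d = 126: μ(126) · σ(252/126) = 0 · 3 = 0
  d = 252: μ(252) · σ(252/252) = 0 · 1 = 0
Summing: (μ * σ)(252) = 728 + -312 + -224 + 0 + 96 + -91 + 0 + 0 + 39 + 0 + 28 + 0 + 0 + -12 + 0 + 0 + 0 + 0 = 252.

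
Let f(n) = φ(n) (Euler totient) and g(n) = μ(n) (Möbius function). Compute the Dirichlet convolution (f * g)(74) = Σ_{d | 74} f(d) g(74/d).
(φ * μ)(74) = 0

Divisors of 74: [1, 2, 37, 74]. For each d | 74:
  d = 1: φ(1) · μ(74/1) = 1 · 1 = 1
  d = 2: φ(2) · μ(74/2) = 1 · -1 = -1
  d = 37: φ(37) · μ(74/37) = 36 · -1 = -36
  d = 74: φ(74) · μ(74/74) = 36 · 1 = 36
Summing: (φ * μ)(74) = 1 + -1 + -36 + 36 = 0.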